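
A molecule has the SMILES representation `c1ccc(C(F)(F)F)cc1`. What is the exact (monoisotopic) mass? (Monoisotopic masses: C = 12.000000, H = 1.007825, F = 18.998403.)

146.0343

Atom tally by fragment:
  benzene ring core → C:6 H:6
  (− 1 ring H displaced by substituents)
  + CF3 → C:1 F:3
Element totals:
  C: 7
  H: 5
  F: 3
Molecular formula: C7H5F3.
  M = 7(12.0) + 5(1.007825) + 3(18.998403)
    = 84.000000 + 5.039125 + 56.995209 = 146.034334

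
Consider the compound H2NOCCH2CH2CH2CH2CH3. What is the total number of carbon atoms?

6

Atom tally by fragment:
  H2NOCCH2 → C:2 H:4 O:1 N:1
  CH2 → C:1 H:2
  CH2 → C:1 H:2
  CH2 → C:1 H:2
  CH3 → C:1 H:3
Element totals:
  C: 6
  H: 13
  N: 1
  O: 1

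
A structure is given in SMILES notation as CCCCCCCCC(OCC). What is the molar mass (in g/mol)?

Atom tally by fragment:
  CH3 → C:1 H:3
  CH2 → C:1 H:2
  CH2 → C:1 H:2
  CH2 → C:1 H:2
  CH2 → C:1 H:2
  CH2 → C:1 H:2
  CH2 → C:1 H:2
  CH2 → C:1 H:2
  CH2OC2H5 → C:3 H:7 O:1
Element totals:
  C: 11
  H: 24
  O: 1
Molecular formula: C11H24O.
  M = 11(12.011) + 24(1.008) + 15.999
    = 132.121 + 24.192 + 15.999 = 172.312

172.31 g/mol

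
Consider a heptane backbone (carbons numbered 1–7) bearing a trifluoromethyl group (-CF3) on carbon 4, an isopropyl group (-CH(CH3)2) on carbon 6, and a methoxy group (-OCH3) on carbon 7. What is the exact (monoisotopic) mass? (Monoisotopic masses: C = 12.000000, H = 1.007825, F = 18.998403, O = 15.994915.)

240.1701

Atom tally by fragment:
  CH3 → C:1 H:3
  CH2 → C:1 H:2
  CH2 → C:1 H:2
  CH(CF3) → C:2 H:1 F:3
  CH2 → C:1 H:2
  CH(CH(CH3)2) → C:4 H:8
  CH2OCH3 → C:2 H:5 O:1
Element totals:
  C: 12
  H: 23
  F: 3
  O: 1
Molecular formula: C12H23F3O.
  M = 12(12.0) + 23(1.007825) + 3(18.998403) + 15.994915
    = 144.000000 + 23.179975 + 56.995209 + 15.994915 = 240.170099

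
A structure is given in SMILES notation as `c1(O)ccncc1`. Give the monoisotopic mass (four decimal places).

Atom tally by fragment:
  pyridine ring core → C:5 H:5 N:1
  (− 1 ring H displaced by substituents)
  + OH → O:1 H:1
Element totals:
  C: 5
  H: 5
  N: 1
  O: 1
Molecular formula: C5H5NO.
  M = 5(12.0) + 5(1.007825) + 14.003074 + 15.994915
    = 60.000000 + 5.039125 + 14.003074 + 15.994915 = 95.037114

95.0371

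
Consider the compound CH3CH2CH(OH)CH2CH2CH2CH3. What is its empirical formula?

Element totals:
  C: 7
  H: 16
  O: 1
Molecular formula: C7H16O.
gcd of subscripts (7, 16, 1) = 1, so the empirical formula equals the molecular formula.

C7H16O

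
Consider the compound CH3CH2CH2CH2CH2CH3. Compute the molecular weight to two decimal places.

86.18 g/mol

Element totals:
  C: 6
  H: 14
Molecular formula: C6H14.
  M = 6(12.011) + 14(1.008)
    = 72.066 + 14.112 = 86.178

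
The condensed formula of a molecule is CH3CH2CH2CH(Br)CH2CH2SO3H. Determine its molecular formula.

C6H13BrO3S

Atom tally by fragment:
  CH3 → C:1 H:3
  CH2 → C:1 H:2
  CH2 → C:1 H:2
  CH(Br) → C:1 H:1 Br:1
  CH2 → C:1 H:2
  CH2SO3H → C:1 H:3 S:1 O:3
Element totals:
  C: 6
  H: 13
  Br: 1
  O: 3
  S: 1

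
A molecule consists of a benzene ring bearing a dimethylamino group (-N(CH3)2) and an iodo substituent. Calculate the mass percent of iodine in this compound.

Atom tally by fragment:
  benzene ring core → C:6 H:6
  (− 2 ring H displaced by substituents)
  + N(CH3)2 → N:1 C:2 H:6
  + I → I:1
Element totals:
  C: 8
  H: 10
  I: 1
  N: 1
Molecular formula: C8H10IN.
Molar mass = 247.079 g/mol.
Mass from I: 1 × 126.904 = 126.904 g/mol.
%I = 126.904 / 247.079 × 100 = 51.36%.

51.36%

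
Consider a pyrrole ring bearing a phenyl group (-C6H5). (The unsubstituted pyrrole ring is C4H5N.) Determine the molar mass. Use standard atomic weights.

143.19 g/mol

Atom tally by fragment:
  pyrrole ring core → C:4 H:5 N:1
  (− 1 ring H displaced by substituents)
  + C6H5 → C:6 H:5
Element totals:
  C: 10
  H: 9
  N: 1
Molecular formula: C10H9N.
  M = 10(12.011) + 9(1.008) + 14.007
    = 120.110 + 9.072 + 14.007 = 143.189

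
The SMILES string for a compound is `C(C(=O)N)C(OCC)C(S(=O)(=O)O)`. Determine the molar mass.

Atom tally by fragment:
  H2NOCCH2 → C:2 H:4 O:1 N:1
  CH(OC2H5) → C:3 H:6 O:1
  CH2SO3H → C:1 H:3 S:1 O:3
Element totals:
  C: 6
  H: 13
  N: 1
  O: 5
  S: 1
Molecular formula: C6H13NO5S.
  M = 6(12.011) + 13(1.008) + 14.007 + 5(15.999) + 32.06
    = 72.066 + 13.104 + 14.007 + 79.995 + 32.060 = 211.232

211.23 g/mol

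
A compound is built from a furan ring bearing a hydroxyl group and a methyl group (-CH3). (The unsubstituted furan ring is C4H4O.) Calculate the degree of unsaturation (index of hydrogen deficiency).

Atom tally by fragment:
  furan ring core → C:4 H:4 O:1
  (− 2 ring H displaced by substituents)
  + OH → O:1 H:1
  + CH3 → C:1 H:3
Element totals:
  C: 5
  H: 6
  O: 2
Molecular formula: C5H6O2.
DoU = (2C + 2 + N − H − X) / 2 = (2·5 + 2 + 0 − 6 − 0) / 2 = 3.

3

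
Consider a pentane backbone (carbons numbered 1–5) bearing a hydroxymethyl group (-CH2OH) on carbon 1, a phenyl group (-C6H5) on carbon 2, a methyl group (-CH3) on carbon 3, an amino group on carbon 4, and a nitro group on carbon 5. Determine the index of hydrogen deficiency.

5

Atom tally by fragment:
  HOCH2CH2 → C:2 H:5 O:1
  CH(C6H5) → C:7 H:6
  CH(CH3) → C:2 H:4
  CH(NH2) → C:1 H:3 N:1
  CH2NO2 → C:1 H:2 N:1 O:2
Element totals:
  C: 13
  H: 20
  N: 2
  O: 3
Molecular formula: C13H20N2O3.
DoU = (2C + 2 + N − H − X) / 2 = (2·13 + 2 + 2 − 20 − 0) / 2 = 5.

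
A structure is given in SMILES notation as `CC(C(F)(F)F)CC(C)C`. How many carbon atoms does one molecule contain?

7

Atom tally by fragment:
  CH3 → C:1 H:3
  CH(CF3) → C:2 H:1 F:3
  CH2 → C:1 H:2
  CH(CH3) → C:2 H:4
  CH3 → C:1 H:3
Element totals:
  C: 7
  H: 13
  F: 3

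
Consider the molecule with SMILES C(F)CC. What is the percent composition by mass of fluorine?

Atom tally by fragment:
  FCH2 → C:1 H:2 F:1
  CH2 → C:1 H:2
  CH3 → C:1 H:3
Element totals:
  C: 3
  H: 7
  F: 1
Molecular formula: C3H7F.
Molar mass = 62.087 g/mol.
Mass from F: 1 × 18.998 = 18.998 g/mol.
%F = 18.998 / 62.087 × 100 = 30.60%.

30.60%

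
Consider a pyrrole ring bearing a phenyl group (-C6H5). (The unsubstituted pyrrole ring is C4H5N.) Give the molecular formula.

C10H9N

Atom tally by fragment:
  pyrrole ring core → C:4 H:5 N:1
  (− 1 ring H displaced by substituents)
  + C6H5 → C:6 H:5
Element totals:
  C: 10
  H: 9
  N: 1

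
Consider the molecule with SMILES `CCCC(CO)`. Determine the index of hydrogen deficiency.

0

Atom tally by fragment:
  CH3 → C:1 H:3
  CH2 → C:1 H:2
  CH2 → C:1 H:2
  CH2CH2OH → C:2 H:5 O:1
Element totals:
  C: 5
  H: 12
  O: 1
Molecular formula: C5H12O.
DoU = (2C + 2 + N − H − X) / 2 = (2·5 + 2 + 0 − 12 − 0) / 2 = 0.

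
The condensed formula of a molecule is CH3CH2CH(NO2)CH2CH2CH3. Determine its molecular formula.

C6H13NO2

Element totals:
  C: 6
  H: 13
  N: 1
  O: 2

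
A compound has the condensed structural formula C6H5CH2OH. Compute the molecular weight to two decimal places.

108.14 g/mol

Atom tally by fragment:
  benzene ring core → C:6 H:6
  (− 1 ring H displaced by substituents)
  + CH2OH → C:1 H:3 O:1
Element totals:
  C: 7
  H: 8
  O: 1
Molecular formula: C7H8O.
  M = 7(12.011) + 8(1.008) + 15.999
    = 84.077 + 8.064 + 15.999 = 108.140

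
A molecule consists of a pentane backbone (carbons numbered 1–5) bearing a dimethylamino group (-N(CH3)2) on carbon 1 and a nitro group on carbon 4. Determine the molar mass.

Atom tally by fragment:
  (CH3)2NCH2 → C:3 H:8 N:1
  CH2 → C:1 H:2
  CH2 → C:1 H:2
  CH(NO2) → C:1 H:1 N:1 O:2
  CH3 → C:1 H:3
Element totals:
  C: 7
  H: 16
  N: 2
  O: 2
Molecular formula: C7H16N2O2.
  M = 7(12.011) + 16(1.008) + 2(14.007) + 2(15.999)
    = 84.077 + 16.128 + 28.014 + 31.998 = 160.217

160.22 g/mol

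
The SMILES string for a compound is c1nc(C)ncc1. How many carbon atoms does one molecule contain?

Atom tally by fragment:
  pyrimidine ring core → C:4 H:4 N:2
  (− 1 ring H displaced by substituents)
  + CH3 → C:1 H:3
Element totals:
  C: 5
  H: 6
  N: 2

5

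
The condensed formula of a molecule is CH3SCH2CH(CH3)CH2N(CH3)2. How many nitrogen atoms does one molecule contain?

Atom tally by fragment:
  CH3SCH2 → C:2 H:5 S:1
  CH(CH3) → C:2 H:4
  CH2N(CH3)2 → C:3 H:8 N:1
Element totals:
  C: 7
  H: 17
  N: 1
  S: 1

1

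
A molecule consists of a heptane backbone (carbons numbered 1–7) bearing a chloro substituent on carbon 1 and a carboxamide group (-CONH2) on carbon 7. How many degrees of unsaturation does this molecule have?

1

Atom tally by fragment:
  ClCH2 → C:1 H:2 Cl:1
  CH2 → C:1 H:2
  CH2 → C:1 H:2
  CH2 → C:1 H:2
  CH2 → C:1 H:2
  CH2 → C:1 H:2
  CH2CONH2 → C:2 H:4 O:1 N:1
Element totals:
  C: 8
  H: 16
  Cl: 1
  N: 1
  O: 1
Molecular formula: C8H16ClNO.
DoU = (2C + 2 + N − H − X) / 2 = (2·8 + 2 + 1 − 16 − 1) / 2 = 1.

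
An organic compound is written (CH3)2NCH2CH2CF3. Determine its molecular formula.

Atom tally by fragment:
  (CH3)2NCH2 → C:3 H:8 N:1
  CH2CF3 → C:2 H:2 F:3
Element totals:
  C: 5
  H: 10
  F: 3
  N: 1

C5H10F3N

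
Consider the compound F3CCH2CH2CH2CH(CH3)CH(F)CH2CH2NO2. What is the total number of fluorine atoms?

4

Element totals:
  C: 9
  H: 15
  F: 4
  N: 1
  O: 2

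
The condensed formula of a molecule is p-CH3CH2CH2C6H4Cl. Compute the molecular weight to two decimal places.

Atom tally by fragment:
  benzene ring core → C:6 H:6
  (− 2 ring H displaced by substituents)
  + CH2CH2CH3 → C:3 H:7
  + Cl → Cl:1
Element totals:
  C: 9
  H: 11
  Cl: 1
Molecular formula: C9H11Cl.
  M = 9(12.011) + 11(1.008) + 35.45
    = 108.099 + 11.088 + 35.450 = 154.637

154.64 g/mol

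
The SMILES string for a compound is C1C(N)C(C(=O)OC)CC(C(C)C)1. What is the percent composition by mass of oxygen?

Atom tally by fragment:
  cyclopentane ring core → C:5 H:10
  (− 3 ring H displaced by substituents)
  + NH2 → N:1 H:2
  + COOCH3 → C:2 H:3 O:2
  + CH(CH3)2 → C:3 H:7
Element totals:
  C: 10
  H: 19
  N: 1
  O: 2
Molecular formula: C10H19NO2.
Molar mass = 185.267 g/mol.
Mass from O: 2 × 15.999 = 31.998 g/mol.
%O = 31.998 / 185.267 × 100 = 17.27%.

17.27%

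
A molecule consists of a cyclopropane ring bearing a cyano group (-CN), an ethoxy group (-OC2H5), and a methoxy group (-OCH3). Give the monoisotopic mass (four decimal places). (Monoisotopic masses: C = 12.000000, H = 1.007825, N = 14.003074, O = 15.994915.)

Atom tally by fragment:
  cyclopropane ring core → C:3 H:6
  (− 3 ring H displaced by substituents)
  + CN → C:1 N:1
  + OC2H5 → C:2 H:5 O:1
  + OCH3 → C:1 H:3 O:1
Element totals:
  C: 7
  H: 11
  N: 1
  O: 2
Molecular formula: C7H11NO2.
  M = 7(12.0) + 11(1.007825) + 14.003074 + 2(15.994915)
    = 84.000000 + 11.086075 + 14.003074 + 31.989830 = 141.078979

141.0790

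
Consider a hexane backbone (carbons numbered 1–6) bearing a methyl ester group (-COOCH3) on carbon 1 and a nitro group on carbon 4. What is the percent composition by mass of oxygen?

Atom tally by fragment:
  CH3OOCCH2 → C:3 H:5 O:2
  CH2 → C:1 H:2
  CH2 → C:1 H:2
  CH(NO2) → C:1 H:1 N:1 O:2
  CH2 → C:1 H:2
  CH3 → C:1 H:3
Element totals:
  C: 8
  H: 15
  N: 1
  O: 4
Molecular formula: C8H15NO4.
Molar mass = 189.211 g/mol.
Mass from O: 4 × 15.999 = 63.996 g/mol.
%O = 63.996 / 189.211 × 100 = 33.82%.

33.82%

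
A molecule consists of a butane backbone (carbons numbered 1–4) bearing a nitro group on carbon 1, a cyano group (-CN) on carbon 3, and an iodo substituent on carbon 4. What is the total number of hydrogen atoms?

Atom tally by fragment:
  O2NCH2 → C:1 H:2 N:1 O:2
  CH2 → C:1 H:2
  CH(CN) → C:2 H:1 N:1
  CH2I → C:1 H:2 I:1
Element totals:
  C: 5
  H: 7
  I: 1
  N: 2
  O: 2

7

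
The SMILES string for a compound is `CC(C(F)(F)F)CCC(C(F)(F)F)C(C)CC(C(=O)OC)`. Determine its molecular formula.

C13H20F6O2

Atom tally by fragment:
  CH3 → C:1 H:3
  CH(CF3) → C:2 H:1 F:3
  CH2 → C:1 H:2
  CH2 → C:1 H:2
  CH(CF3) → C:2 H:1 F:3
  CH(CH3) → C:2 H:4
  CH2 → C:1 H:2
  CH2COOCH3 → C:3 H:5 O:2
Element totals:
  C: 13
  H: 20
  F: 6
  O: 2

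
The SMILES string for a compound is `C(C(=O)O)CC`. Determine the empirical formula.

Atom tally by fragment:
  HOOCCH2 → C:2 H:3 O:2
  CH2 → C:1 H:2
  CH3 → C:1 H:3
Element totals:
  C: 4
  H: 8
  O: 2
Molecular formula: C4H8O2.
gcd of subscripts = 2; dividing each by 2:
  C: 4/2 = 2
  H: 8/2 = 4
  O: 2/2 = 1

C2H4O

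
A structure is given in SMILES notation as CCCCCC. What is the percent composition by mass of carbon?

Atom tally by fragment:
  CH3 → C:1 H:3
  CH2 → C:1 H:2
  CH2 → C:1 H:2
  CH2 → C:1 H:2
  CH2 → C:1 H:2
  CH3 → C:1 H:3
Element totals:
  C: 6
  H: 14
Molecular formula: C6H14.
Molar mass = 86.178 g/mol.
Mass from C: 6 × 12.011 = 72.066 g/mol.
%C = 72.066 / 86.178 × 100 = 83.62%.

83.62%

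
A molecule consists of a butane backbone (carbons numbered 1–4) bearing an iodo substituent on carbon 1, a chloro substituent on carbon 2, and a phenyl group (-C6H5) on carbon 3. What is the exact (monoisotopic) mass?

293.9672

Atom tally by fragment:
  ICH2 → C:1 H:2 I:1
  CH(Cl) → C:1 H:1 Cl:1
  CH(C6H5) → C:7 H:6
  CH3 → C:1 H:3
Element totals:
  C: 10
  H: 12
  Cl: 1
  I: 1
Molecular formula: C10H12ClI.
  M = 10(12.0) + 12(1.007825) + 34.968853 + 126.904472
    = 120.000000 + 12.093900 + 34.968853 + 126.904472 = 293.967225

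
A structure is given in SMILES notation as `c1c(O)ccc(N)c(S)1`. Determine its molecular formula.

Atom tally by fragment:
  benzene ring core → C:6 H:6
  (− 3 ring H displaced by substituents)
  + OH → O:1 H:1
  + NH2 → N:1 H:2
  + SH → S:1 H:1
Element totals:
  C: 6
  H: 7
  N: 1
  O: 1
  S: 1

C6H7NOS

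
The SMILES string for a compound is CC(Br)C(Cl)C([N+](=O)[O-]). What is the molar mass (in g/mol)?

216.46 g/mol

Atom tally by fragment:
  CH3 → C:1 H:3
  CH(Br) → C:1 H:1 Br:1
  CH(Cl) → C:1 H:1 Cl:1
  CH2NO2 → C:1 H:2 N:1 O:2
Element totals:
  C: 4
  H: 7
  Br: 1
  Cl: 1
  N: 1
  O: 2
Molecular formula: C4H7BrClNO2.
  M = 4(12.011) + 7(1.008) + 79.904 + 35.45 + 14.007 + 2(15.999)
    = 48.044 + 7.056 + 79.904 + 35.450 + 14.007 + 31.998 = 216.459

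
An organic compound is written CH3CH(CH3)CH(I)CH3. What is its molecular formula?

C5H11I

Atom tally by fragment:
  CH3 → C:1 H:3
  CH(CH3) → C:2 H:4
  CH(I) → C:1 H:1 I:1
  CH3 → C:1 H:3
Element totals:
  C: 5
  H: 11
  I: 1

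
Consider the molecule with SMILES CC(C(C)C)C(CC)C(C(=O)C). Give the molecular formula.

C11H22O

Atom tally by fragment:
  CH3 → C:1 H:3
  CH(CH(CH3)2) → C:4 H:8
  CH(C2H5) → C:3 H:6
  CH2COCH3 → C:3 H:5 O:1
Element totals:
  C: 11
  H: 22
  O: 1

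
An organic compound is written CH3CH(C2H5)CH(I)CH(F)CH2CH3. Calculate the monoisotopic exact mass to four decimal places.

Atom tally by fragment:
  CH3 → C:1 H:3
  CH(C2H5) → C:3 H:6
  CH(I) → C:1 H:1 I:1
  CH(F) → C:1 H:1 F:1
  CH2 → C:1 H:2
  CH3 → C:1 H:3
Element totals:
  C: 8
  H: 16
  F: 1
  I: 1
Molecular formula: C8H16FI.
  M = 8(12.0) + 16(1.007825) + 18.998403 + 126.904472
    = 96.000000 + 16.125200 + 18.998403 + 126.904472 = 258.028075

258.0281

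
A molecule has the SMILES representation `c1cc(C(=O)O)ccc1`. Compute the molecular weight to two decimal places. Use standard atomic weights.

122.12 g/mol

Atom tally by fragment:
  benzene ring core → C:6 H:6
  (− 1 ring H displaced by substituents)
  + COOH → C:1 H:1 O:2
Element totals:
  C: 7
  H: 6
  O: 2
Molecular formula: C7H6O2.
  M = 7(12.011) + 6(1.008) + 2(15.999)
    = 84.077 + 6.048 + 31.998 = 122.123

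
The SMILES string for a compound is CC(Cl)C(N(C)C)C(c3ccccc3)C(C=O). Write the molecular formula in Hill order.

C14H20ClNO

Atom tally by fragment:
  CH3 → C:1 H:3
  CH(Cl) → C:1 H:1 Cl:1
  CH(N(CH3)2) → C:3 H:7 N:1
  CH(C6H5) → C:7 H:6
  CH2CHO → C:2 H:3 O:1
Element totals:
  C: 14
  H: 20
  Cl: 1
  N: 1
  O: 1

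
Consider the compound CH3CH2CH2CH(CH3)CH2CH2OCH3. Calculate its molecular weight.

Element totals:
  C: 8
  H: 18
  O: 1
Molecular formula: C8H18O.
  M = 8(12.011) + 18(1.008) + 15.999
    = 96.088 + 18.144 + 15.999 = 130.231

130.23 g/mol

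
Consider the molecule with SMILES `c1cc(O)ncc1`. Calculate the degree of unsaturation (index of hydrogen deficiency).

4

Atom tally by fragment:
  pyridine ring core → C:5 H:5 N:1
  (− 1 ring H displaced by substituents)
  + OH → O:1 H:1
Element totals:
  C: 5
  H: 5
  N: 1
  O: 1
Molecular formula: C5H5NO.
DoU = (2C + 2 + N − H − X) / 2 = (2·5 + 2 + 1 − 5 − 0) / 2 = 4.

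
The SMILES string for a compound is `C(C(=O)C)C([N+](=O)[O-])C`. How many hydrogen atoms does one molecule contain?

9

Atom tally by fragment:
  CH3COCH2 → C:3 H:5 O:1
  CH(NO2) → C:1 H:1 N:1 O:2
  CH3 → C:1 H:3
Element totals:
  C: 5
  H: 9
  N: 1
  O: 3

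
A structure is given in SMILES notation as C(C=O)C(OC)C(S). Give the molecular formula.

Atom tally by fragment:
  OHCCH2 → C:2 H:3 O:1
  CH(OCH3) → C:2 H:4 O:1
  CH2SH → C:1 H:3 S:1
Element totals:
  C: 5
  H: 10
  O: 2
  S: 1

C5H10O2S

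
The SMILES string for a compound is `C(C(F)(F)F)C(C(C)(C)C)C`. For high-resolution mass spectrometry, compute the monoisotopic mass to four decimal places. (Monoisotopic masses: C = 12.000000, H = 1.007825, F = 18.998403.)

168.1126

Atom tally by fragment:
  F3CCH2 → C:2 H:2 F:3
  CH(C(CH3)3) → C:5 H:10
  CH3 → C:1 H:3
Element totals:
  C: 8
  H: 15
  F: 3
Molecular formula: C8H15F3.
  M = 8(12.0) + 15(1.007825) + 3(18.998403)
    = 96.000000 + 15.117375 + 56.995209 = 168.112584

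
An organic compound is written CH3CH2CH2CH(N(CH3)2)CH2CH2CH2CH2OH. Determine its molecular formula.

Element totals:
  C: 10
  H: 23
  N: 1
  O: 1

C10H23NO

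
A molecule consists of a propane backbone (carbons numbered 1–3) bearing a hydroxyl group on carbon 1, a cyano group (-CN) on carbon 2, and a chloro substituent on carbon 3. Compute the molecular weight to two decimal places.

119.55 g/mol

Atom tally by fragment:
  HOCH2 → C:1 H:3 O:1
  CH(CN) → C:2 H:1 N:1
  CH2Cl → C:1 H:2 Cl:1
Element totals:
  C: 4
  H: 6
  Cl: 1
  N: 1
  O: 1
Molecular formula: C4H6ClNO.
  M = 4(12.011) + 6(1.008) + 35.45 + 14.007 + 15.999
    = 48.044 + 6.048 + 35.450 + 14.007 + 15.999 = 119.548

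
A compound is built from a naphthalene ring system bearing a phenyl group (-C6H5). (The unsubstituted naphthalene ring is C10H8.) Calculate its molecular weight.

204.27 g/mol

Atom tally by fragment:
  naphthalene ring system core → C:10 H:8
  (− 1 ring H displaced by substituents)
  + C6H5 → C:6 H:5
Element totals:
  C: 16
  H: 12
Molecular formula: C16H12.
  M = 16(12.011) + 12(1.008)
    = 192.176 + 12.096 = 204.272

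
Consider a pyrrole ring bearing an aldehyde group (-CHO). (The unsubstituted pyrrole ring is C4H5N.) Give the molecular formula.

Atom tally by fragment:
  pyrrole ring core → C:4 H:5 N:1
  (− 1 ring H displaced by substituents)
  + CHO → C:1 H:1 O:1
Element totals:
  C: 5
  H: 5
  N: 1
  O: 1

C5H5NO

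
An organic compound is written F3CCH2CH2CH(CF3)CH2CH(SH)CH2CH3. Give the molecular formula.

Element totals:
  C: 9
  H: 14
  F: 6
  S: 1

C9H14F6S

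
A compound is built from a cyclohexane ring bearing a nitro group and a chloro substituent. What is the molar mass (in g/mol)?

Atom tally by fragment:
  cyclohexane ring core → C:6 H:12
  (− 2 ring H displaced by substituents)
  + NO2 → N:1 O:2
  + Cl → Cl:1
Element totals:
  C: 6
  H: 10
  Cl: 1
  N: 1
  O: 2
Molecular formula: C6H10ClNO2.
  M = 6(12.011) + 10(1.008) + 35.45 + 14.007 + 2(15.999)
    = 72.066 + 10.080 + 35.450 + 14.007 + 31.998 = 163.601

163.60 g/mol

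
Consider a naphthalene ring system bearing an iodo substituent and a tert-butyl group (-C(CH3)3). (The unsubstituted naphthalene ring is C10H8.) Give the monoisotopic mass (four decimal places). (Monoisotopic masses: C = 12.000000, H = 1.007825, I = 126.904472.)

Atom tally by fragment:
  naphthalene ring system core → C:10 H:8
  (− 2 ring H displaced by substituents)
  + I → I:1
  + C(CH3)3 → C:4 H:9
Element totals:
  C: 14
  H: 15
  I: 1
Molecular formula: C14H15I.
  M = 14(12.0) + 15(1.007825) + 126.904472
    = 168.000000 + 15.117375 + 126.904472 = 310.021847

310.0218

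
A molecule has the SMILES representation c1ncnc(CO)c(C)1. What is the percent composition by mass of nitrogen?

22.57%

Atom tally by fragment:
  pyrimidine ring core → C:4 H:4 N:2
  (− 2 ring H displaced by substituents)
  + CH2OH → C:1 H:3 O:1
  + CH3 → C:1 H:3
Element totals:
  C: 6
  H: 8
  N: 2
  O: 1
Molecular formula: C6H8N2O.
Molar mass = 124.143 g/mol.
Mass from N: 2 × 14.007 = 28.014 g/mol.
%N = 28.014 / 124.143 × 100 = 22.57%.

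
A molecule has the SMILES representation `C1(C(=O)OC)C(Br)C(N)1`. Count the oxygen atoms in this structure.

Atom tally by fragment:
  cyclopropane ring core → C:3 H:6
  (− 3 ring H displaced by substituents)
  + COOCH3 → C:2 H:3 O:2
  + Br → Br:1
  + NH2 → N:1 H:2
Element totals:
  C: 5
  H: 8
  Br: 1
  N: 1
  O: 2

2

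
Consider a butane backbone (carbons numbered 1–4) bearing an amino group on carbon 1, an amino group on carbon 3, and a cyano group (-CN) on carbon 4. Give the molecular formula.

C5H11N3

Atom tally by fragment:
  H2NCH2 → C:1 H:4 N:1
  CH2 → C:1 H:2
  CH(NH2) → C:1 H:3 N:1
  CH2CN → C:2 H:2 N:1
Element totals:
  C: 5
  H: 11
  N: 3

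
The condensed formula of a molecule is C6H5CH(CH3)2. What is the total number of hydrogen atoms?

Element totals:
  C: 9
  H: 12

12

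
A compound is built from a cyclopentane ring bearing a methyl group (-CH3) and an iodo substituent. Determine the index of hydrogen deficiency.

Atom tally by fragment:
  cyclopentane ring core → C:5 H:10
  (− 2 ring H displaced by substituents)
  + CH3 → C:1 H:3
  + I → I:1
Element totals:
  C: 6
  H: 11
  I: 1
Molecular formula: C6H11I.
DoU = (2C + 2 + N − H − X) / 2 = (2·6 + 2 + 0 − 11 − 1) / 2 = 1.

1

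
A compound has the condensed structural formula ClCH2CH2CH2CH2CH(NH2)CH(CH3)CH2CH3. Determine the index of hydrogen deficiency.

0

Atom tally by fragment:
  ClCH2 → C:1 H:2 Cl:1
  CH2 → C:1 H:2
  CH2 → C:1 H:2
  CH2 → C:1 H:2
  CH(NH2) → C:1 H:3 N:1
  CH(CH3) → C:2 H:4
  CH2 → C:1 H:2
  CH3 → C:1 H:3
Element totals:
  C: 9
  H: 20
  Cl: 1
  N: 1
Molecular formula: C9H20ClN.
DoU = (2C + 2 + N − H − X) / 2 = (2·9 + 2 + 1 − 20 − 1) / 2 = 0.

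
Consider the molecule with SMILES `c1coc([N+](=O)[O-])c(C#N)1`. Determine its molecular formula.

Atom tally by fragment:
  furan ring core → C:4 H:4 O:1
  (− 2 ring H displaced by substituents)
  + NO2 → N:1 O:2
  + CN → C:1 N:1
Element totals:
  C: 5
  H: 2
  N: 2
  O: 3

C5H2N2O3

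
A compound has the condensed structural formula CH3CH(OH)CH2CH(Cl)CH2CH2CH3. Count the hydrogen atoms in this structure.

Atom tally by fragment:
  CH3 → C:1 H:3
  CH(OH) → C:1 H:2 O:1
  CH2 → C:1 H:2
  CH(Cl) → C:1 H:1 Cl:1
  CH2 → C:1 H:2
  CH2 → C:1 H:2
  CH3 → C:1 H:3
Element totals:
  C: 7
  H: 15
  Cl: 1
  O: 1

15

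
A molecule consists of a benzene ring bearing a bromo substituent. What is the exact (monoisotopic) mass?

Atom tally by fragment:
  benzene ring core → C:6 H:6
  (− 1 ring H displaced by substituents)
  + Br → Br:1
Element totals:
  C: 6
  H: 5
  Br: 1
Molecular formula: C6H5Br.
  M = 6(12.0) + 5(1.007825) + 78.918338
    = 72.000000 + 5.039125 + 78.918338 = 155.957463

155.9575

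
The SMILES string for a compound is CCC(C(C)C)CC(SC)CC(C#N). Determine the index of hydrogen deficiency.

2

Atom tally by fragment:
  CH3 → C:1 H:3
  CH2 → C:1 H:2
  CH(CH(CH3)2) → C:4 H:8
  CH2 → C:1 H:2
  CH(SCH3) → C:2 H:4 S:1
  CH2 → C:1 H:2
  CH2CN → C:2 H:2 N:1
Element totals:
  C: 12
  H: 23
  N: 1
  S: 1
Molecular formula: C12H23NS.
DoU = (2C + 2 + N − H − X) / 2 = (2·12 + 2 + 1 − 23 − 0) / 2 = 2.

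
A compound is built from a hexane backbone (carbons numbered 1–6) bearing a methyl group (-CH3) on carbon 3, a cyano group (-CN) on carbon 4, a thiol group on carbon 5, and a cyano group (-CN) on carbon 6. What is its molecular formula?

Atom tally by fragment:
  CH3 → C:1 H:3
  CH2 → C:1 H:2
  CH(CH3) → C:2 H:4
  CH(CN) → C:2 H:1 N:1
  CH(SH) → C:1 H:2 S:1
  CH2CN → C:2 H:2 N:1
Element totals:
  C: 9
  H: 14
  N: 2
  S: 1

C9H14N2S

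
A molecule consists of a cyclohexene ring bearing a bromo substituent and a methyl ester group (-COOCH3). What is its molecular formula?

C8H11BrO2

Atom tally by fragment:
  cyclohexene ring core → C:6 H:10
  (− 2 ring H displaced by substituents)
  + Br → Br:1
  + COOCH3 → C:2 H:3 O:2
Element totals:
  C: 8
  H: 11
  Br: 1
  O: 2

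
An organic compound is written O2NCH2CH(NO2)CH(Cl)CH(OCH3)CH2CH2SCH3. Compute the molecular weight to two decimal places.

286.73 g/mol

Element totals:
  C: 8
  H: 15
  Cl: 1
  N: 2
  O: 5
  S: 1
Molecular formula: C8H15ClN2O5S.
  M = 8(12.011) + 15(1.008) + 35.45 + 2(14.007) + 5(15.999) + 32.06
    = 96.088 + 15.120 + 35.450 + 28.014 + 79.995 + 32.060 = 286.727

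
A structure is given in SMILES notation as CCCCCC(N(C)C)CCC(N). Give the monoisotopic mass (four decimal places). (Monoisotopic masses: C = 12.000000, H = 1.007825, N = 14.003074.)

Atom tally by fragment:
  CH3 → C:1 H:3
  CH2 → C:1 H:2
  CH2 → C:1 H:2
  CH2 → C:1 H:2
  CH2 → C:1 H:2
  CH(N(CH3)2) → C:3 H:7 N:1
  CH2 → C:1 H:2
  CH2 → C:1 H:2
  CH2NH2 → C:1 H:4 N:1
Element totals:
  C: 11
  H: 26
  N: 2
Molecular formula: C11H26N2.
  M = 11(12.0) + 26(1.007825) + 2(14.003074)
    = 132.000000 + 26.203450 + 28.006148 = 186.209598

186.2096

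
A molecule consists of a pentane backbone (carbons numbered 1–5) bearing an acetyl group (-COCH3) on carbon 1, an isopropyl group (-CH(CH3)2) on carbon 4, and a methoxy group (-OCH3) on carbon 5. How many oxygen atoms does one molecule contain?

Atom tally by fragment:
  CH3COCH2 → C:3 H:5 O:1
  CH2 → C:1 H:2
  CH2 → C:1 H:2
  CH(CH(CH3)2) → C:4 H:8
  CH2OCH3 → C:2 H:5 O:1
Element totals:
  C: 11
  H: 22
  O: 2

2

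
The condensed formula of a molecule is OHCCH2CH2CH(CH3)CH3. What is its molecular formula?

C6H12O

Element totals:
  C: 6
  H: 12
  O: 1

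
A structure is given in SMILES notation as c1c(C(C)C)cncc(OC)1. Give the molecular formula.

C9H13NO

Atom tally by fragment:
  pyridine ring core → C:5 H:5 N:1
  (− 2 ring H displaced by substituents)
  + CH(CH3)2 → C:3 H:7
  + OCH3 → C:1 H:3 O:1
Element totals:
  C: 9
  H: 13
  N: 1
  O: 1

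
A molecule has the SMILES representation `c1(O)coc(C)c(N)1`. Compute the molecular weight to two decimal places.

Atom tally by fragment:
  furan ring core → C:4 H:4 O:1
  (− 3 ring H displaced by substituents)
  + OH → O:1 H:1
  + CH3 → C:1 H:3
  + NH2 → N:1 H:2
Element totals:
  C: 5
  H: 7
  N: 1
  O: 2
Molecular formula: C5H7NO2.
  M = 5(12.011) + 7(1.008) + 14.007 + 2(15.999)
    = 60.055 + 7.056 + 14.007 + 31.998 = 113.116

113.12 g/mol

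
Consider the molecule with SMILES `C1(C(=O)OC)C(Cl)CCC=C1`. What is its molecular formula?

Atom tally by fragment:
  cyclohexene ring core → C:6 H:10
  (− 2 ring H displaced by substituents)
  + COOCH3 → C:2 H:3 O:2
  + Cl → Cl:1
Element totals:
  C: 8
  H: 11
  Cl: 1
  O: 2

C8H11ClO2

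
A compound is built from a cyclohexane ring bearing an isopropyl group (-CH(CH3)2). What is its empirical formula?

Atom tally by fragment:
  cyclohexane ring core → C:6 H:12
  (− 1 ring H displaced by substituents)
  + CH(CH3)2 → C:3 H:7
Element totals:
  C: 9
  H: 18
Molecular formula: C9H18.
gcd of subscripts = 9; dividing each by 9:
  C: 9/9 = 1
  H: 18/9 = 2

CH2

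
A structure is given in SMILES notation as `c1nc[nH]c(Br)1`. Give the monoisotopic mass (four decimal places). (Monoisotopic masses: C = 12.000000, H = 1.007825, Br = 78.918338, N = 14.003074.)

Atom tally by fragment:
  imidazole ring core → C:3 H:4 N:2
  (− 1 ring H displaced by substituents)
  + Br → Br:1
Element totals:
  C: 3
  H: 3
  Br: 1
  N: 2
Molecular formula: C3H3BrN2.
  M = 3(12.0) + 3(1.007825) + 78.918338 + 2(14.003074)
    = 36.000000 + 3.023475 + 78.918338 + 28.006148 = 145.947961

145.9480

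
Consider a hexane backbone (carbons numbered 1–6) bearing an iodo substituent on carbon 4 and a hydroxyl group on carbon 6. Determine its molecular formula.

Atom tally by fragment:
  CH3 → C:1 H:3
  CH2 → C:1 H:2
  CH2 → C:1 H:2
  CH(I) → C:1 H:1 I:1
  CH2 → C:1 H:2
  CH2OH → C:1 H:3 O:1
Element totals:
  C: 6
  H: 13
  I: 1
  O: 1

C6H13IO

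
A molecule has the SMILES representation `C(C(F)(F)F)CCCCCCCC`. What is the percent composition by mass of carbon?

61.20%

Atom tally by fragment:
  F3CCH2 → C:2 H:2 F:3
  CH2 → C:1 H:2
  CH2 → C:1 H:2
  CH2 → C:1 H:2
  CH2 → C:1 H:2
  CH2 → C:1 H:2
  CH2 → C:1 H:2
  CH2 → C:1 H:2
  CH3 → C:1 H:3
Element totals:
  C: 10
  H: 19
  F: 3
Molecular formula: C10H19F3.
Molar mass = 196.256 g/mol.
Mass from C: 10 × 12.011 = 120.110 g/mol.
%C = 120.110 / 196.256 × 100 = 61.20%.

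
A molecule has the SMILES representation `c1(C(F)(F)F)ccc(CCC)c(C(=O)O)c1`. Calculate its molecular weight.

Atom tally by fragment:
  benzene ring core → C:6 H:6
  (− 3 ring H displaced by substituents)
  + CF3 → C:1 F:3
  + CH2CH2CH3 → C:3 H:7
  + COOH → C:1 H:1 O:2
Element totals:
  C: 11
  H: 11
  F: 3
  O: 2
Molecular formula: C11H11F3O2.
  M = 11(12.011) + 11(1.008) + 3(18.998) + 2(15.999)
    = 132.121 + 11.088 + 56.994 + 31.998 = 232.201

232.20 g/mol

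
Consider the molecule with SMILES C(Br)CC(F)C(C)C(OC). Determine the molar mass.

Atom tally by fragment:
  BrCH2 → C:1 H:2 Br:1
  CH2 → C:1 H:2
  CH(F) → C:1 H:1 F:1
  CH(CH3) → C:2 H:4
  CH2OCH3 → C:2 H:5 O:1
Element totals:
  C: 7
  H: 14
  Br: 1
  F: 1
  O: 1
Molecular formula: C7H14BrFO.
  M = 7(12.011) + 14(1.008) + 79.904 + 18.998 + 15.999
    = 84.077 + 14.112 + 79.904 + 18.998 + 15.999 = 213.090

213.09 g/mol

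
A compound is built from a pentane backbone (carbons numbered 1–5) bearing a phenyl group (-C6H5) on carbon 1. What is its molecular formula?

Atom tally by fragment:
  C6H5CH2 → C:7 H:7
  CH2 → C:1 H:2
  CH2 → C:1 H:2
  CH2 → C:1 H:2
  CH3 → C:1 H:3
Element totals:
  C: 11
  H: 16

C11H16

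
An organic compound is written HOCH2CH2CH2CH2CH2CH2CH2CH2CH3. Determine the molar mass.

144.26 g/mol

Atom tally by fragment:
  HOCH2CH2 → C:2 H:5 O:1
  CH2 → C:1 H:2
  CH2 → C:1 H:2
  CH2 → C:1 H:2
  CH2 → C:1 H:2
  CH2 → C:1 H:2
  CH2 → C:1 H:2
  CH3 → C:1 H:3
Element totals:
  C: 9
  H: 20
  O: 1
Molecular formula: C9H20O.
  M = 9(12.011) + 20(1.008) + 15.999
    = 108.099 + 20.160 + 15.999 = 144.258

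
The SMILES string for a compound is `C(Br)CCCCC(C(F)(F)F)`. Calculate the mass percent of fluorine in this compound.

Atom tally by fragment:
  BrCH2 → C:1 H:2 Br:1
  CH2 → C:1 H:2
  CH2 → C:1 H:2
  CH2 → C:1 H:2
  CH2 → C:1 H:2
  CH2CF3 → C:2 H:2 F:3
Element totals:
  C: 7
  H: 12
  Br: 1
  F: 3
Molecular formula: C7H12BrF3.
Molar mass = 233.071 g/mol.
Mass from F: 3 × 18.998 = 56.994 g/mol.
%F = 56.994 / 233.071 × 100 = 24.45%.

24.45%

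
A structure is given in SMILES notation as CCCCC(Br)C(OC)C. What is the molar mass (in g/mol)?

209.13 g/mol

Atom tally by fragment:
  CH3 → C:1 H:3
  CH2 → C:1 H:2
  CH2 → C:1 H:2
  CH2 → C:1 H:2
  CH(Br) → C:1 H:1 Br:1
  CH(OCH3) → C:2 H:4 O:1
  CH3 → C:1 H:3
Element totals:
  C: 8
  H: 17
  Br: 1
  O: 1
Molecular formula: C8H17BrO.
  M = 8(12.011) + 17(1.008) + 79.904 + 15.999
    = 96.088 + 17.136 + 79.904 + 15.999 = 209.127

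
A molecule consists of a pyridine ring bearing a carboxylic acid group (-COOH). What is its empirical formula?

C6H5NO2

Atom tally by fragment:
  pyridine ring core → C:5 H:5 N:1
  (− 1 ring H displaced by substituents)
  + COOH → C:1 H:1 O:2
Element totals:
  C: 6
  H: 5
  N: 1
  O: 2
Molecular formula: C6H5NO2.
gcd of subscripts (6, 5, 1, 2) = 1, so the empirical formula equals the molecular formula.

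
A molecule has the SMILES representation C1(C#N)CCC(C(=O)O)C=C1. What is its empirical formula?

Atom tally by fragment:
  cyclohexene ring core → C:6 H:10
  (− 2 ring H displaced by substituents)
  + CN → C:1 N:1
  + COOH → C:1 H:1 O:2
Element totals:
  C: 8
  H: 9
  N: 1
  O: 2
Molecular formula: C8H9NO2.
gcd of subscripts (8, 9, 1, 2) = 1, so the empirical formula equals the molecular formula.

C8H9NO2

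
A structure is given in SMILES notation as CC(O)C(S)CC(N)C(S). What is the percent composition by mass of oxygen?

Atom tally by fragment:
  CH3 → C:1 H:3
  CH(OH) → C:1 H:2 O:1
  CH(SH) → C:1 H:2 S:1
  CH2 → C:1 H:2
  CH(NH2) → C:1 H:3 N:1
  CH2SH → C:1 H:3 S:1
Element totals:
  C: 6
  H: 15
  N: 1
  O: 1
  S: 2
Molecular formula: C6H15NOS2.
Molar mass = 181.312 g/mol.
Mass from O: 1 × 15.999 = 15.999 g/mol.
%O = 15.999 / 181.312 × 100 = 8.82%.

8.82%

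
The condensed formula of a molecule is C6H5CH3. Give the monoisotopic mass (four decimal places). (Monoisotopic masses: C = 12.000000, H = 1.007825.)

92.0626

Atom tally by fragment:
  benzene ring core → C:6 H:6
  (− 1 ring H displaced by substituents)
  + CH3 → C:1 H:3
Element totals:
  C: 7
  H: 8
Molecular formula: C7H8.
  M = 7(12.0) + 8(1.007825)
    = 84.000000 + 8.062600 = 92.062600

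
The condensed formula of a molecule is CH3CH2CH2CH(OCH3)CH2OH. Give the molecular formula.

C6H14O2

Atom tally by fragment:
  CH3 → C:1 H:3
  CH2 → C:1 H:2
  CH2 → C:1 H:2
  CH(OCH3) → C:2 H:4 O:1
  CH2OH → C:1 H:3 O:1
Element totals:
  C: 6
  H: 14
  O: 2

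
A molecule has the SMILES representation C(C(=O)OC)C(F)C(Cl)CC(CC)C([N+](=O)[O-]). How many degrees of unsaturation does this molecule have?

Atom tally by fragment:
  CH3OOCCH2 → C:3 H:5 O:2
  CH(F) → C:1 H:1 F:1
  CH(Cl) → C:1 H:1 Cl:1
  CH2 → C:1 H:2
  CH(C2H5) → C:3 H:6
  CH2NO2 → C:1 H:2 N:1 O:2
Element totals:
  C: 10
  H: 17
  Cl: 1
  F: 1
  N: 1
  O: 4
Molecular formula: C10H17ClFNO4.
DoU = (2C + 2 + N − H − X) / 2 = (2·10 + 2 + 1 − 17 − 2) / 2 = 2.

2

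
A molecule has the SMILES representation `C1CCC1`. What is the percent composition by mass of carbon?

Atom tally by fragment:
  cyclobutane ring core → C:4 H:8
Element totals:
  C: 4
  H: 8
Molecular formula: C4H8.
Molar mass = 56.108 g/mol.
Mass from C: 4 × 12.011 = 48.044 g/mol.
%C = 48.044 / 56.108 × 100 = 85.63%.

85.63%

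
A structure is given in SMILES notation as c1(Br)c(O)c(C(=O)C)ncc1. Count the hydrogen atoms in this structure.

6

Atom tally by fragment:
  pyridine ring core → C:5 H:5 N:1
  (− 3 ring H displaced by substituents)
  + Br → Br:1
  + OH → O:1 H:1
  + COCH3 → C:2 H:3 O:1
Element totals:
  C: 7
  H: 6
  Br: 1
  N: 1
  O: 2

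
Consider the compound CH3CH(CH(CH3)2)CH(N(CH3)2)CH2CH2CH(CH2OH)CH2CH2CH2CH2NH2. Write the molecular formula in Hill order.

Element totals:
  C: 16
  H: 36
  N: 2
  O: 1

C16H36N2O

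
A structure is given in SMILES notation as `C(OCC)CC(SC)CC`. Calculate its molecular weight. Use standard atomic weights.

162.29 g/mol

Atom tally by fragment:
  C2H5OCH2 → C:3 H:7 O:1
  CH2 → C:1 H:2
  CH(SCH3) → C:2 H:4 S:1
  CH2 → C:1 H:2
  CH3 → C:1 H:3
Element totals:
  C: 8
  H: 18
  O: 1
  S: 1
Molecular formula: C8H18OS.
  M = 8(12.011) + 18(1.008) + 15.999 + 32.06
    = 96.088 + 18.144 + 15.999 + 32.060 = 162.291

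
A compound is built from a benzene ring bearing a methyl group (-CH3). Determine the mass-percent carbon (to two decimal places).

Atom tally by fragment:
  benzene ring core → C:6 H:6
  (− 1 ring H displaced by substituents)
  + CH3 → C:1 H:3
Element totals:
  C: 7
  H: 8
Molecular formula: C7H8.
Molar mass = 92.141 g/mol.
Mass from C: 7 × 12.011 = 84.077 g/mol.
%C = 84.077 / 92.141 × 100 = 91.25%.

91.25%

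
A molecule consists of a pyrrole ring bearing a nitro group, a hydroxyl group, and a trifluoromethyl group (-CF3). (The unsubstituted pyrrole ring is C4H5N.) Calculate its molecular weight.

Atom tally by fragment:
  pyrrole ring core → C:4 H:5 N:1
  (− 3 ring H displaced by substituents)
  + NO2 → N:1 O:2
  + OH → O:1 H:1
  + CF3 → C:1 F:3
Element totals:
  C: 5
  H: 3
  F: 3
  N: 2
  O: 3
Molecular formula: C5H3F3N2O3.
  M = 5(12.011) + 3(1.008) + 3(18.998) + 2(14.007) + 3(15.999)
    = 60.055 + 3.024 + 56.994 + 28.014 + 47.997 = 196.084

196.08 g/mol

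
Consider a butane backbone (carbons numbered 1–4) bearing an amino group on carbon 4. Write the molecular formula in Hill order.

C4H11N

Atom tally by fragment:
  CH3 → C:1 H:3
  CH2 → C:1 H:2
  CH2 → C:1 H:2
  CH2NH2 → C:1 H:4 N:1
Element totals:
  C: 4
  H: 11
  N: 1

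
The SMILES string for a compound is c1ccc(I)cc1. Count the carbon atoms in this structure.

6

Atom tally by fragment:
  benzene ring core → C:6 H:6
  (− 1 ring H displaced by substituents)
  + I → I:1
Element totals:
  C: 6
  H: 5
  I: 1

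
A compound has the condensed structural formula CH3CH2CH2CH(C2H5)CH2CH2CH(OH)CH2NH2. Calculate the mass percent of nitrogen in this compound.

8.08%

Element totals:
  C: 10
  H: 23
  N: 1
  O: 1
Molecular formula: C10H23NO.
Molar mass = 173.300 g/mol.
Mass from N: 1 × 14.007 = 14.007 g/mol.
%N = 14.007 / 173.300 × 100 = 8.08%.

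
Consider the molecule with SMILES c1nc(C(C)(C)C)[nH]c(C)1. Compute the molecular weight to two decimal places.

Atom tally by fragment:
  imidazole ring core → C:3 H:4 N:2
  (− 2 ring H displaced by substituents)
  + C(CH3)3 → C:4 H:9
  + CH3 → C:1 H:3
Element totals:
  C: 8
  H: 14
  N: 2
Molecular formula: C8H14N2.
  M = 8(12.011) + 14(1.008) + 2(14.007)
    = 96.088 + 14.112 + 28.014 = 138.214

138.21 g/mol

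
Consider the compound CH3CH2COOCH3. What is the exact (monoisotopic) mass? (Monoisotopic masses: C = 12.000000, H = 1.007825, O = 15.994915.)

Element totals:
  C: 4
  H: 8
  O: 2
Molecular formula: C4H8O2.
  M = 4(12.0) + 8(1.007825) + 2(15.994915)
    = 48.000000 + 8.062600 + 31.989830 = 88.052430

88.0524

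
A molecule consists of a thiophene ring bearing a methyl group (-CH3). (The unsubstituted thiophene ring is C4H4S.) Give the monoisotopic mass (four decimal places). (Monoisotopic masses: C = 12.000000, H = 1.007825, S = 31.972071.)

Atom tally by fragment:
  thiophene ring core → C:4 H:4 S:1
  (− 1 ring H displaced by substituents)
  + CH3 → C:1 H:3
Element totals:
  C: 5
  H: 6
  S: 1
Molecular formula: C5H6S.
  M = 5(12.0) + 6(1.007825) + 31.972071
    = 60.000000 + 6.046950 + 31.972071 = 98.019021

98.0190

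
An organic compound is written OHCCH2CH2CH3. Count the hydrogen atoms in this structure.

8

Atom tally by fragment:
  OHCCH2 → C:2 H:3 O:1
  CH2 → C:1 H:2
  CH3 → C:1 H:3
Element totals:
  C: 4
  H: 8
  O: 1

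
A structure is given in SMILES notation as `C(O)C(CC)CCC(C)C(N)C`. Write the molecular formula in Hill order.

Atom tally by fragment:
  HOCH2 → C:1 H:3 O:1
  CH(C2H5) → C:3 H:6
  CH2 → C:1 H:2
  CH2 → C:1 H:2
  CH(CH3) → C:2 H:4
  CH(NH2) → C:1 H:3 N:1
  CH3 → C:1 H:3
Element totals:
  C: 10
  H: 23
  N: 1
  O: 1

C10H23NO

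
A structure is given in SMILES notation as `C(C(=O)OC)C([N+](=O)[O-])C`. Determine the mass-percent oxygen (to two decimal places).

43.50%

Atom tally by fragment:
  CH3OOCCH2 → C:3 H:5 O:2
  CH(NO2) → C:1 H:1 N:1 O:2
  CH3 → C:1 H:3
Element totals:
  C: 5
  H: 9
  N: 1
  O: 4
Molecular formula: C5H9NO4.
Molar mass = 147.130 g/mol.
Mass from O: 4 × 15.999 = 63.996 g/mol.
%O = 63.996 / 147.130 × 100 = 43.50%.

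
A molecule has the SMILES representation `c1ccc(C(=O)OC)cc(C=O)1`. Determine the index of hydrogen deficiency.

Atom tally by fragment:
  benzene ring core → C:6 H:6
  (− 2 ring H displaced by substituents)
  + COOCH3 → C:2 H:3 O:2
  + CHO → C:1 H:1 O:1
Element totals:
  C: 9
  H: 8
  O: 3
Molecular formula: C9H8O3.
DoU = (2C + 2 + N − H − X) / 2 = (2·9 + 2 + 0 − 8 − 0) / 2 = 6.

6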